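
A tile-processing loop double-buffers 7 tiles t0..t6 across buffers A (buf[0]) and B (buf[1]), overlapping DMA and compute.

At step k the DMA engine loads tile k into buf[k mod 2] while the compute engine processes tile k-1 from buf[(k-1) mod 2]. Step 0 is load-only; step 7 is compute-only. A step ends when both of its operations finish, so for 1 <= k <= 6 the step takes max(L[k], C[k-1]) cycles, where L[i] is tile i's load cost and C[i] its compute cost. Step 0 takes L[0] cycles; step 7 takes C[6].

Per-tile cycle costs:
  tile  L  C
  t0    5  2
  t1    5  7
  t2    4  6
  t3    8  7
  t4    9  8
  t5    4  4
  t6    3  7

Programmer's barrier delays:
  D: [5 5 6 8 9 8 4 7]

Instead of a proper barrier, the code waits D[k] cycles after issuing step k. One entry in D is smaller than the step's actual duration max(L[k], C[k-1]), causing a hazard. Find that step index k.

hazard at step 2

step 0: need L[0]=5 = 5; D[0]=5 ok
step 1: need max(L[1]=5,C[0]=2) = 5; D[1]=5 ok
step 2: need max(L[2]=4,C[1]=7) = 7; D[2]=6 SHORT
step 3: need max(L[3]=8,C[2]=6) = 8; D[3]=8 ok
step 4: need max(L[4]=9,C[3]=7) = 9; D[4]=9 ok
step 5: need max(L[5]=4,C[4]=8) = 8; D[5]=8 ok
step 6: need max(L[6]=3,C[5]=4) = 4; D[6]=4 ok
step 7: need C[6]=7 = 7; D[7]=7 ok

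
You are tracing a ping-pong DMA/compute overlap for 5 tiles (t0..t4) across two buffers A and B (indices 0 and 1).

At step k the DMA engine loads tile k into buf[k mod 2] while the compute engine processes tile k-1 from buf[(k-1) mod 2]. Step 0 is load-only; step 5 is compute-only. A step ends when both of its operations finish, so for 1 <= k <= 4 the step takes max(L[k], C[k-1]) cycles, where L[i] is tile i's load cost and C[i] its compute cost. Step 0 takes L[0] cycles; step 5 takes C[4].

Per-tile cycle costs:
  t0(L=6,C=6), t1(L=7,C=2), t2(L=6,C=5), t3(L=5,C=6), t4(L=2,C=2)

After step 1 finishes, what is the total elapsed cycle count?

end_cycle[1] = 13

step 0: L[0]=6 → dur=6, Σ=6 | A=load:t0 B=idle [load-only]
step 1: L[1]=7 C[0]=6 → dur=7, Σ=13 | A=compute:t0 B=load:t1 [load-bound]
step 2: L[2]=6 C[1]=2 → dur=6, Σ=19 | A=load:t2 B=compute:t1 [load-bound]
step 3: L[3]=5 C[2]=5 → dur=5, Σ=24 | A=compute:t2 B=load:t3 [tied]
step 4: L[4]=2 C[3]=6 → dur=6, Σ=30 | A=load:t4 B=compute:t3 [compute-bound]
step 5: C[4]=2 → dur=2, Σ=32 | A=compute:t4 B=idle [compute-only]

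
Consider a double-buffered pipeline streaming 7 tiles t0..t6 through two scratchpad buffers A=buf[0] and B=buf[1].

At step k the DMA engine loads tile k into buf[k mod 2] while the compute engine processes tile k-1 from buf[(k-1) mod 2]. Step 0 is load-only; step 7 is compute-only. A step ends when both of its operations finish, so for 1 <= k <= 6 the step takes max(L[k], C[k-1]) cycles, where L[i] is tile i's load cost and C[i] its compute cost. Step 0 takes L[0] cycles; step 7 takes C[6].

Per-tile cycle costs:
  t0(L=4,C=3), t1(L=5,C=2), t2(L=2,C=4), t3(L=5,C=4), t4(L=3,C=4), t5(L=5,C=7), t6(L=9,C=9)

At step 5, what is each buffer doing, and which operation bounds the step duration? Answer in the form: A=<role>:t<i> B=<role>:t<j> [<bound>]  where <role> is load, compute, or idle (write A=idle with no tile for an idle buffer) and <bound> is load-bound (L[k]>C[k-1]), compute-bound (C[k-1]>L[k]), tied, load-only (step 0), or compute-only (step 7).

step 5: A=compute:t4 B=load:t5 [load-bound]

  0. 4=4c; end=4; A:t0 B:-
  1. max(5,3)=5c; end=9; A:t0 B:t1
  2. max(2,2)=2c; end=11; A:t2 B:t1
  3. max(5,4)=5c; end=16; A:t2 B:t3
  4. max(3,4)=4c; end=20; A:t4 B:t3
  5. max(5,4)=5c; end=25; A:t4 B:t5
  6. max(9,7)=9c; end=34; A:t6 B:t5
  7. 9=9c; end=43; A:t6 B:t5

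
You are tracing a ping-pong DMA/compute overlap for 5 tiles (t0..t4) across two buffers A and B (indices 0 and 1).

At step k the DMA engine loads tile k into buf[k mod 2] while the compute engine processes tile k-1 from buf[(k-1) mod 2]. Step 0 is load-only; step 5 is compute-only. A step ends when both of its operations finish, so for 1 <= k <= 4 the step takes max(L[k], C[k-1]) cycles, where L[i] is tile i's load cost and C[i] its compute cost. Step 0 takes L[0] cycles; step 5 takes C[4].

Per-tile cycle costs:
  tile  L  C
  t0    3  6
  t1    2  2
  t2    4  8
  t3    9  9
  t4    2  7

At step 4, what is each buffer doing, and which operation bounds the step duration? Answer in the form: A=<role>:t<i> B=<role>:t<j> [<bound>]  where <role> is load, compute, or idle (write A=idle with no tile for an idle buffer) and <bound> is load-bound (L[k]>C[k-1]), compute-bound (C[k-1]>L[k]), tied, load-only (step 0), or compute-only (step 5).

step 4: A=load:t4 B=compute:t3 [compute-bound]

[0] DMA t0→A (3c) ∥ CU idle ⇒ 3c, clock 3
[1] DMA t1→B (2c) ∥ CU A:t0 (6c) ⇒ 6c, clock 9
[2] DMA t2→A (4c) ∥ CU B:t1 (2c) ⇒ 4c, clock 13
[3] DMA t3→B (9c) ∥ CU A:t2 (8c) ⇒ 9c, clock 22
[4] DMA t4→A (2c) ∥ CU B:t3 (9c) ⇒ 9c, clock 31
[5] DMA idle ∥ CU A:t4 (7c) ⇒ 7c, clock 38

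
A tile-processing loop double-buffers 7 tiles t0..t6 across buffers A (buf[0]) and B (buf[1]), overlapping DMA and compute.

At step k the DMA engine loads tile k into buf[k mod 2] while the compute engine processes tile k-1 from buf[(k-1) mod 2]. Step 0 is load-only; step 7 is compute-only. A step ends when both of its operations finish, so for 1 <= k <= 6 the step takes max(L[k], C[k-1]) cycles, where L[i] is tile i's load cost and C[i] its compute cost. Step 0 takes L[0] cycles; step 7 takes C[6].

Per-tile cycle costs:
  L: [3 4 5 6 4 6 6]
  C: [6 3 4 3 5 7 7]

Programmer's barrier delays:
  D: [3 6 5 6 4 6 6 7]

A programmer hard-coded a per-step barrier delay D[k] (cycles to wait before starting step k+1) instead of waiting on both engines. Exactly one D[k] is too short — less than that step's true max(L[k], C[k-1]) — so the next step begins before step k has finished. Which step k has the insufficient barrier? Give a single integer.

hazard at step 6

[0] required=L[0]=3=3 vs D=3 ok
[1] required=max(L[1]=4,C[0]=6)=6 vs D=6 ok
[2] required=max(L[2]=5,C[1]=3)=5 vs D=5 ok
[3] required=max(L[3]=6,C[2]=4)=6 vs D=6 ok
[4] required=max(L[4]=4,C[3]=3)=4 vs D=4 ok
[5] required=max(L[5]=6,C[4]=5)=6 vs D=6 ok
[6] required=max(L[6]=6,C[5]=7)=7 vs D=6 SHORT
[7] required=C[6]=7=7 vs D=7 ok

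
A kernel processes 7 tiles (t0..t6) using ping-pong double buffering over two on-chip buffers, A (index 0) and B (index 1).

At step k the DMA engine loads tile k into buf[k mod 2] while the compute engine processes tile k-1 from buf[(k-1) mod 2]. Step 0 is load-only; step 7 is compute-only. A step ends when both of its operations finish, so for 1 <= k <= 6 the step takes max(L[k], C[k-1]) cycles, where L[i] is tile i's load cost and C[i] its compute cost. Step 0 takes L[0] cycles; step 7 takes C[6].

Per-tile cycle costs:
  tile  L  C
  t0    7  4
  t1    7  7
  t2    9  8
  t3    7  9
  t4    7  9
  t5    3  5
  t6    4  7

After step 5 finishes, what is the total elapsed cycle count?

end_cycle[5] = 49

k=0 load=t0/7c comp=- wait=7 total=7
k=1 load=t1/7c comp=t0/4c wait=7 total=14
k=2 load=t2/9c comp=t1/7c wait=9 total=23
k=3 load=t3/7c comp=t2/8c wait=8 total=31
k=4 load=t4/7c comp=t3/9c wait=9 total=40
k=5 load=t5/3c comp=t4/9c wait=9 total=49
k=6 load=t6/4c comp=t5/5c wait=5 total=54
k=7 load=- comp=t6/7c wait=7 total=61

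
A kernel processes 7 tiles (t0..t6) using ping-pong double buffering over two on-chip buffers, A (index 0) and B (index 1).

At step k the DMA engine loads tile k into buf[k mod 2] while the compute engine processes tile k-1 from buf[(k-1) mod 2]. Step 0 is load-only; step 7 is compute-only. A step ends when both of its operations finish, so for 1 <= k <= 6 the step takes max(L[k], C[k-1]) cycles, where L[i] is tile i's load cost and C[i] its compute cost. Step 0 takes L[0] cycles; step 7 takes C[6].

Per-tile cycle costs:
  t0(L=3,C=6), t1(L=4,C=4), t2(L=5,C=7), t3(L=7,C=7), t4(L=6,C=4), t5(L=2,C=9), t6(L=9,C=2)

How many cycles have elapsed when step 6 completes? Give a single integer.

[0] DMA t0→A (3c) ∥ CU idle ⇒ 3c, clock 3
[1] DMA t1→B (4c) ∥ CU A:t0 (6c) ⇒ 6c, clock 9
[2] DMA t2→A (5c) ∥ CU B:t1 (4c) ⇒ 5c, clock 14
[3] DMA t3→B (7c) ∥ CU A:t2 (7c) ⇒ 7c, clock 21
[4] DMA t4→A (6c) ∥ CU B:t3 (7c) ⇒ 7c, clock 28
[5] DMA t5→B (2c) ∥ CU A:t4 (4c) ⇒ 4c, clock 32
[6] DMA t6→A (9c) ∥ CU B:t5 (9c) ⇒ 9c, clock 41
[7] DMA idle ∥ CU A:t6 (2c) ⇒ 2c, clock 43

end_cycle[6] = 41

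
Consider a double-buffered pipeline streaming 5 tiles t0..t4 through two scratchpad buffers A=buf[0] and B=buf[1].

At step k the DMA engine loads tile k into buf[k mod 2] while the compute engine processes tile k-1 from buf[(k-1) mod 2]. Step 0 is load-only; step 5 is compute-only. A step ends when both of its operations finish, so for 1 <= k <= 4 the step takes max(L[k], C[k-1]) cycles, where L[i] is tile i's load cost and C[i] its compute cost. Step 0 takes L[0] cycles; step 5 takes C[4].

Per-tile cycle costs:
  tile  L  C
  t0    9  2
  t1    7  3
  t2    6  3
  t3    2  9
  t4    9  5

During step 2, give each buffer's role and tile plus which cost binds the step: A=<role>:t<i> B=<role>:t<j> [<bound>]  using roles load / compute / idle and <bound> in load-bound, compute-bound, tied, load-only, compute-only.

k=0 load=t0/9c comp=- wait=9 total=9
k=1 load=t1/7c comp=t0/2c wait=7 total=16
k=2 load=t2/6c comp=t1/3c wait=6 total=22
k=3 load=t3/2c comp=t2/3c wait=3 total=25
k=4 load=t4/9c comp=t3/9c wait=9 total=34
k=5 load=- comp=t4/5c wait=5 total=39

step 2: A=load:t2 B=compute:t1 [load-bound]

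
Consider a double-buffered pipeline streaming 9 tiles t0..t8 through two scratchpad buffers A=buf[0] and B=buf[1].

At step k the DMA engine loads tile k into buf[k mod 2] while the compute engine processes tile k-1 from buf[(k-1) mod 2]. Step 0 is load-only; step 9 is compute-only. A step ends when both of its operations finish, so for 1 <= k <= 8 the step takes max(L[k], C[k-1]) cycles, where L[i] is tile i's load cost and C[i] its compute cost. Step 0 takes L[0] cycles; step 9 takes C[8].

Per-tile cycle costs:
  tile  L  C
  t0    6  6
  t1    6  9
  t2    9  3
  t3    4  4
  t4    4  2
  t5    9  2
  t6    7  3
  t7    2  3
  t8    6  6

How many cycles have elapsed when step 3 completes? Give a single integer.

k=0 load=t0/6c comp=- wait=6 total=6
k=1 load=t1/6c comp=t0/6c wait=6 total=12
k=2 load=t2/9c comp=t1/9c wait=9 total=21
k=3 load=t3/4c comp=t2/3c wait=4 total=25
k=4 load=t4/4c comp=t3/4c wait=4 total=29
k=5 load=t5/9c comp=t4/2c wait=9 total=38
k=6 load=t6/7c comp=t5/2c wait=7 total=45
k=7 load=t7/2c comp=t6/3c wait=3 total=48
k=8 load=t8/6c comp=t7/3c wait=6 total=54
k=9 load=- comp=t8/6c wait=6 total=60

end_cycle[3] = 25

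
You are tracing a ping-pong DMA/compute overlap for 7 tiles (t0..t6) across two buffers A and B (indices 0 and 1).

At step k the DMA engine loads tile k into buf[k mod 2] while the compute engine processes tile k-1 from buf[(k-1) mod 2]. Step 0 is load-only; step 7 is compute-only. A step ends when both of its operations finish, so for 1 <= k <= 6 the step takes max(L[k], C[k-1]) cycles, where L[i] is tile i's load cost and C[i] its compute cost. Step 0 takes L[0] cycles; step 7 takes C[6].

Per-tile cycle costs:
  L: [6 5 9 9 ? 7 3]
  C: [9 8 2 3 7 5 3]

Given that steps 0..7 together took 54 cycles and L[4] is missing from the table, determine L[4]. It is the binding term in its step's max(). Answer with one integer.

step 0: dur = L[0]=6 = 6
step 1: dur = max(L[1]=5, C[0]=9) = 9
step 2: dur = max(L[2]=9, C[1]=8) = 9
step 3: dur = max(L[3]=9, C[2]=2) = 9
step 4: dur = max(L[4]=?, C[3]=3) = L[4]  (unknown; binding)
step 5: dur = max(L[5]=7, C[4]=7) = 7
step 6: dur = max(L[6]=3, C[5]=5) = 5
step 7: dur = C[6]=3 = 3
sum of known step durations = 48
dur[4] = total - known = 54 - 48 = 6
L[4] is the binding max in step 4, so L[4] = dur[4] = 6

L[4] = 6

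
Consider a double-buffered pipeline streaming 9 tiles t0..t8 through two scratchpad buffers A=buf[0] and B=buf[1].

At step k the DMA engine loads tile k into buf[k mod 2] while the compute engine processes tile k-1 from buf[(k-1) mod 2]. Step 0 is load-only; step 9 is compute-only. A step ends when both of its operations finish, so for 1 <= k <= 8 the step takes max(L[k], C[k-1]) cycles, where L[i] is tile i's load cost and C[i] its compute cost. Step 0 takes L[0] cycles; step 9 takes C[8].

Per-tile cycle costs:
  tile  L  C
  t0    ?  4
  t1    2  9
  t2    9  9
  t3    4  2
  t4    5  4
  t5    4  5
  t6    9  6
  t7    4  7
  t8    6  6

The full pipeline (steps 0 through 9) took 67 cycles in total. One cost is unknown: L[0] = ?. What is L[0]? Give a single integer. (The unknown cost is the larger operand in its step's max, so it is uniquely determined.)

L[0] = 8

step 0 → dur = L[0]=? = L[0]  (unknown; binding)
step 1 → dur = max(L[1]=2, C[0]=4) = 4
step 2 → dur = max(L[2]=9, C[1]=9) = 9
step 3 → dur = max(L[3]=4, C[2]=9) = 9
step 4 → dur = max(L[4]=5, C[3]=2) = 5
step 5 → dur = max(L[5]=4, C[4]=4) = 4
step 6 → dur = max(L[6]=9, C[5]=5) = 9
step 7 → dur = max(L[7]=4, C[6]=6) = 6
step 8 → dur = max(L[8]=6, C[7]=7) = 7
step 9 → dur = C[8]=6 = 6
sum of known step durations = 59
dur[0] = total - known = 67 - 59 = 8
L[0] is the binding max in step 0, so L[0] = dur[0] = 8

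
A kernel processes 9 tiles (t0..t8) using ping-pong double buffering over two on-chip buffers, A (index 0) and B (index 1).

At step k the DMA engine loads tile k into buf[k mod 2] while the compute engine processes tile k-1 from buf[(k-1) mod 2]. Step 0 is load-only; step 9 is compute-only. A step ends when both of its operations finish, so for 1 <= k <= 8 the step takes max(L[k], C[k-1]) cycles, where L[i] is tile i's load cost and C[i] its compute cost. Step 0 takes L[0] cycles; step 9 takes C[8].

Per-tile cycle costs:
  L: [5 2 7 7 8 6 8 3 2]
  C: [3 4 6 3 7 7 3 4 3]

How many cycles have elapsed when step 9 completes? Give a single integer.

k=0 load=t0/5c comp=- wait=5 total=5
k=1 load=t1/2c comp=t0/3c wait=3 total=8
k=2 load=t2/7c comp=t1/4c wait=7 total=15
k=3 load=t3/7c comp=t2/6c wait=7 total=22
k=4 load=t4/8c comp=t3/3c wait=8 total=30
k=5 load=t5/6c comp=t4/7c wait=7 total=37
k=6 load=t6/8c comp=t5/7c wait=8 total=45
k=7 load=t7/3c comp=t6/3c wait=3 total=48
k=8 load=t8/2c comp=t7/4c wait=4 total=52
k=9 load=- comp=t8/3c wait=3 total=55

end_cycle[9] = 55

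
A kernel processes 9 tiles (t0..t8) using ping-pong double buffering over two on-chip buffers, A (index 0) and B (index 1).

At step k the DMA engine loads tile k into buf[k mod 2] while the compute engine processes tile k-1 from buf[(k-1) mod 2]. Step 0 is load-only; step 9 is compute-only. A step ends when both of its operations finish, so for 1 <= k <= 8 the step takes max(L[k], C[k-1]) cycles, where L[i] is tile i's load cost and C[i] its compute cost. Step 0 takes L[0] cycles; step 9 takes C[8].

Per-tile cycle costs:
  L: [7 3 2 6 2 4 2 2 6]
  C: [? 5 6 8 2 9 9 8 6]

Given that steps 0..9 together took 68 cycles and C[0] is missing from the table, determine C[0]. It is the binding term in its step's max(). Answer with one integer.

step 0: dur = L[0]=7 = 7
step 1: dur = max(L[1]=3, C[0]=?) = C[0]  (unknown; binding)
step 2: dur = max(L[2]=2, C[1]=5) = 5
step 3: dur = max(L[3]=6, C[2]=6) = 6
step 4: dur = max(L[4]=2, C[3]=8) = 8
step 5: dur = max(L[5]=4, C[4]=2) = 4
step 6: dur = max(L[6]=2, C[5]=9) = 9
step 7: dur = max(L[7]=2, C[6]=9) = 9
step 8: dur = max(L[8]=6, C[7]=8) = 8
step 9: dur = C[8]=6 = 6
sum of known step durations = 62
dur[1] = total - known = 68 - 62 = 6
C[0] is the binding max in step 1, so C[0] = dur[1] = 6

C[0] = 6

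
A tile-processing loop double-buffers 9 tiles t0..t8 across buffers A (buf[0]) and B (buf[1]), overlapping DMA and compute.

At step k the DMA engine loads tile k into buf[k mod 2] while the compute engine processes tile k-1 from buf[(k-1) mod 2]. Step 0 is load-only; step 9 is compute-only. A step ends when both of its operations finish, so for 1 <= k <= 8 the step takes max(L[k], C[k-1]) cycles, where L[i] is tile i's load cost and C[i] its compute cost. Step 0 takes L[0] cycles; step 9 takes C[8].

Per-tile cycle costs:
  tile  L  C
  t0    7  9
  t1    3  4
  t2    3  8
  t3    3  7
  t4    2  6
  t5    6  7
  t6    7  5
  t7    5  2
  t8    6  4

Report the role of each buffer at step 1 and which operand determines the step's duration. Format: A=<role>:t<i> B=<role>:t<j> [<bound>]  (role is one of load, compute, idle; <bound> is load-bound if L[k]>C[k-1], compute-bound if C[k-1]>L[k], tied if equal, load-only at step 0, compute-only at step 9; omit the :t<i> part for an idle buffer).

[0] DMA t0→A (7c) ∥ CU idle ⇒ 7c, clock 7
[1] DMA t1→B (3c) ∥ CU A:t0 (9c) ⇒ 9c, clock 16
[2] DMA t2→A (3c) ∥ CU B:t1 (4c) ⇒ 4c, clock 20
[3] DMA t3→B (3c) ∥ CU A:t2 (8c) ⇒ 8c, clock 28
[4] DMA t4→A (2c) ∥ CU B:t3 (7c) ⇒ 7c, clock 35
[5] DMA t5→B (6c) ∥ CU A:t4 (6c) ⇒ 6c, clock 41
[6] DMA t6→A (7c) ∥ CU B:t5 (7c) ⇒ 7c, clock 48
[7] DMA t7→B (5c) ∥ CU A:t6 (5c) ⇒ 5c, clock 53
[8] DMA t8→A (6c) ∥ CU B:t7 (2c) ⇒ 6c, clock 59
[9] DMA idle ∥ CU A:t8 (4c) ⇒ 4c, clock 63

step 1: A=compute:t0 B=load:t1 [compute-bound]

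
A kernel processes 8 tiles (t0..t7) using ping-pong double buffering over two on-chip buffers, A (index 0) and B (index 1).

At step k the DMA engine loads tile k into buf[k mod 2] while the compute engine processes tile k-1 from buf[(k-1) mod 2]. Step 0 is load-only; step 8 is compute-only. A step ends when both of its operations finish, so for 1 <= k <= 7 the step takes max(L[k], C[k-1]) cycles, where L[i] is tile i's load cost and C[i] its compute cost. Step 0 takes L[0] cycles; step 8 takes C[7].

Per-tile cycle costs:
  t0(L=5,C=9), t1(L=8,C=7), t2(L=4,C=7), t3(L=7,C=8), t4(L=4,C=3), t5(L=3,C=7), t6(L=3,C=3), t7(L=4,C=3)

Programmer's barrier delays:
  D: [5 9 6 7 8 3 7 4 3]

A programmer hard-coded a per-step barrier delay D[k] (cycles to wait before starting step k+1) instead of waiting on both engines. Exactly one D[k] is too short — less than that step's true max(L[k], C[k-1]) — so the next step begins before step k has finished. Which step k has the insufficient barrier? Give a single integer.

[0] required=L[0]=5=5 vs D=5 ok
[1] required=max(L[1]=8,C[0]=9)=9 vs D=9 ok
[2] required=max(L[2]=4,C[1]=7)=7 vs D=6 SHORT
[3] required=max(L[3]=7,C[2]=7)=7 vs D=7 ok
[4] required=max(L[4]=4,C[3]=8)=8 vs D=8 ok
[5] required=max(L[5]=3,C[4]=3)=3 vs D=3 ok
[6] required=max(L[6]=3,C[5]=7)=7 vs D=7 ok
[7] required=max(L[7]=4,C[6]=3)=4 vs D=4 ok
[8] required=C[7]=3=3 vs D=3 ok

hazard at step 2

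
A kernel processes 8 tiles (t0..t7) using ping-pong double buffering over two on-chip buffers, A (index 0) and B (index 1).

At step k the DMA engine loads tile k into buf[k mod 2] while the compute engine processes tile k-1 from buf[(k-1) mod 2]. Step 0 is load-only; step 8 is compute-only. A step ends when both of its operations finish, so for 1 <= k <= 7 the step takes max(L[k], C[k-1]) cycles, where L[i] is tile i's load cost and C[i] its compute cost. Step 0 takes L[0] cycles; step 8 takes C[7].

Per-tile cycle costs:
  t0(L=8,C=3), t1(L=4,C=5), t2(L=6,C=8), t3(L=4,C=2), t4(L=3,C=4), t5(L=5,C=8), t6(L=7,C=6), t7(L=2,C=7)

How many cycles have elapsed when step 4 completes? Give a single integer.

end_cycle[4] = 29

[0] DMA t0→A (8c) ∥ CU idle ⇒ 8c, clock 8
[1] DMA t1→B (4c) ∥ CU A:t0 (3c) ⇒ 4c, clock 12
[2] DMA t2→A (6c) ∥ CU B:t1 (5c) ⇒ 6c, clock 18
[3] DMA t3→B (4c) ∥ CU A:t2 (8c) ⇒ 8c, clock 26
[4] DMA t4→A (3c) ∥ CU B:t3 (2c) ⇒ 3c, clock 29
[5] DMA t5→B (5c) ∥ CU A:t4 (4c) ⇒ 5c, clock 34
[6] DMA t6→A (7c) ∥ CU B:t5 (8c) ⇒ 8c, clock 42
[7] DMA t7→B (2c) ∥ CU A:t6 (6c) ⇒ 6c, clock 48
[8] DMA idle ∥ CU B:t7 (7c) ⇒ 7c, clock 55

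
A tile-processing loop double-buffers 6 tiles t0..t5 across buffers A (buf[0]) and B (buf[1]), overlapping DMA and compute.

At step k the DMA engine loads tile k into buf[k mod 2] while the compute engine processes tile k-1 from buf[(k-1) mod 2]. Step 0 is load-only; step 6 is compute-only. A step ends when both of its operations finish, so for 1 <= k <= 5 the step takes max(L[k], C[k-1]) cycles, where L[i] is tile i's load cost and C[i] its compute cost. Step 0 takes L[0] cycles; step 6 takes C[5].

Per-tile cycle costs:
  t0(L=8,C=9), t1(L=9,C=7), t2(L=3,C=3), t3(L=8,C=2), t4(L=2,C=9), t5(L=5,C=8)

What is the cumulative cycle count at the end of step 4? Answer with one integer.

k=0 load=t0/8c comp=- wait=8 total=8
k=1 load=t1/9c comp=t0/9c wait=9 total=17
k=2 load=t2/3c comp=t1/7c wait=7 total=24
k=3 load=t3/8c comp=t2/3c wait=8 total=32
k=4 load=t4/2c comp=t3/2c wait=2 total=34
k=5 load=t5/5c comp=t4/9c wait=9 total=43
k=6 load=- comp=t5/8c wait=8 total=51

end_cycle[4] = 34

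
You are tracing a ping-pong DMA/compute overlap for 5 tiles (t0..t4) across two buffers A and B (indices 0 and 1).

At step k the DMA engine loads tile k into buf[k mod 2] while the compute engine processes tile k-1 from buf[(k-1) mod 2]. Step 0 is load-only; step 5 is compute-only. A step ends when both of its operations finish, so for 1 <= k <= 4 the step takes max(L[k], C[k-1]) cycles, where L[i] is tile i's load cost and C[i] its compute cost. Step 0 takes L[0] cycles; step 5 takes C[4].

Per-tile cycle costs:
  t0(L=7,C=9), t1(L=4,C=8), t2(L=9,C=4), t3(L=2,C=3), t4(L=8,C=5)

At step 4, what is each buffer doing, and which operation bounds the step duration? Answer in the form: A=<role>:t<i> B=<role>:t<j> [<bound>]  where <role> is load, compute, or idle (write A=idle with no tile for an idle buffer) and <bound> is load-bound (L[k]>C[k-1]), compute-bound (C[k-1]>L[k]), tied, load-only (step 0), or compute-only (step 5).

step 4: A=load:t4 B=compute:t3 [load-bound]

  0. 7=7c; end=7; A:t0 B:-
  1. max(4,9)=9c; end=16; A:t0 B:t1
  2. max(9,8)=9c; end=25; A:t2 B:t1
  3. max(2,4)=4c; end=29; A:t2 B:t3
  4. max(8,3)=8c; end=37; A:t4 B:t3
  5. 5=5c; end=42; A:t4 B:t3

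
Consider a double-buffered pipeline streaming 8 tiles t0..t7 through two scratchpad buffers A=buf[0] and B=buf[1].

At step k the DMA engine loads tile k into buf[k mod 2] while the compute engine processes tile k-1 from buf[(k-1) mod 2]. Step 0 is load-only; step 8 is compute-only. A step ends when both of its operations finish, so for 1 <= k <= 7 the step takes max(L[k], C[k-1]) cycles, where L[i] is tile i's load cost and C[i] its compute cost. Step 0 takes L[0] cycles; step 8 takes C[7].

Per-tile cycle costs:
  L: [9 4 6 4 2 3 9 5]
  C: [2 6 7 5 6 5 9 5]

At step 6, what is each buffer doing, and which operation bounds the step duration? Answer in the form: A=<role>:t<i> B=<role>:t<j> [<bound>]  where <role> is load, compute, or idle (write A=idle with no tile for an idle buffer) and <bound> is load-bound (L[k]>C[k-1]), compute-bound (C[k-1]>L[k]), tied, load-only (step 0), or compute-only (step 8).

step 6: A=load:t6 B=compute:t5 [load-bound]

step 0: L[0]=9 → dur=9, Σ=9 | A=load:t0 B=idle [load-only]
step 1: L[1]=4 C[0]=2 → dur=4, Σ=13 | A=compute:t0 B=load:t1 [load-bound]
step 2: L[2]=6 C[1]=6 → dur=6, Σ=19 | A=load:t2 B=compute:t1 [tied]
step 3: L[3]=4 C[2]=7 → dur=7, Σ=26 | A=compute:t2 B=load:t3 [compute-bound]
step 4: L[4]=2 C[3]=5 → dur=5, Σ=31 | A=load:t4 B=compute:t3 [compute-bound]
step 5: L[5]=3 C[4]=6 → dur=6, Σ=37 | A=compute:t4 B=load:t5 [compute-bound]
step 6: L[6]=9 C[5]=5 → dur=9, Σ=46 | A=load:t6 B=compute:t5 [load-bound]
step 7: L[7]=5 C[6]=9 → dur=9, Σ=55 | A=compute:t6 B=load:t7 [compute-bound]
step 8: C[7]=5 → dur=5, Σ=60 | A=idle B=compute:t7 [compute-only]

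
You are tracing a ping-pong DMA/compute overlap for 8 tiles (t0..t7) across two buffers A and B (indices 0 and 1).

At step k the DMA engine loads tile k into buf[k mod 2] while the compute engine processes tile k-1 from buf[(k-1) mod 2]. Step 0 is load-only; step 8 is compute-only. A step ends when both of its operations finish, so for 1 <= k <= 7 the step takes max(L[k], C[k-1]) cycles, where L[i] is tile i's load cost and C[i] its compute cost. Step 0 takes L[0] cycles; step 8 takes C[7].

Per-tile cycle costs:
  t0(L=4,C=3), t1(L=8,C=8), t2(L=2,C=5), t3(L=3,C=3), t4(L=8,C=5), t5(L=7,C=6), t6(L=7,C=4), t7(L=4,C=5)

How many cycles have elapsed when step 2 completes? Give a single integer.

end_cycle[2] = 20

k=0 load=t0/4c comp=- wait=4 total=4
k=1 load=t1/8c comp=t0/3c wait=8 total=12
k=2 load=t2/2c comp=t1/8c wait=8 total=20
k=3 load=t3/3c comp=t2/5c wait=5 total=25
k=4 load=t4/8c comp=t3/3c wait=8 total=33
k=5 load=t5/7c comp=t4/5c wait=7 total=40
k=6 load=t6/7c comp=t5/6c wait=7 total=47
k=7 load=t7/4c comp=t6/4c wait=4 total=51
k=8 load=- comp=t7/5c wait=5 total=56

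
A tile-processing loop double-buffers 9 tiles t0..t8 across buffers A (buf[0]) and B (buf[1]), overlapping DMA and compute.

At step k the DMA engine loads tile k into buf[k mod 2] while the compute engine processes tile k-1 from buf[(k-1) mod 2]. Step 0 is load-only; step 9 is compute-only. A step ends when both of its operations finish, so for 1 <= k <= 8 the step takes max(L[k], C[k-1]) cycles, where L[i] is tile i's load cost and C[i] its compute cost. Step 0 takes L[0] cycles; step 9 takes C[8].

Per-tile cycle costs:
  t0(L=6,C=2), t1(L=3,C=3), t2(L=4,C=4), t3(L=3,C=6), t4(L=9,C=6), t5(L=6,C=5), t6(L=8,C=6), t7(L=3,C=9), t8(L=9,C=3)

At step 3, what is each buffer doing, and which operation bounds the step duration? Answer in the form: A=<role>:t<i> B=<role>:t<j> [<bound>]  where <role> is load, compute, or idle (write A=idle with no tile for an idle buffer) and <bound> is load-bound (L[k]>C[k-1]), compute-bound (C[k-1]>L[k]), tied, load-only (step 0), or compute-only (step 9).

step 3: A=compute:t2 B=load:t3 [compute-bound]

[0] DMA t0→A (6c) ∥ CU idle ⇒ 6c, clock 6
[1] DMA t1→B (3c) ∥ CU A:t0 (2c) ⇒ 3c, clock 9
[2] DMA t2→A (4c) ∥ CU B:t1 (3c) ⇒ 4c, clock 13
[3] DMA t3→B (3c) ∥ CU A:t2 (4c) ⇒ 4c, clock 17
[4] DMA t4→A (9c) ∥ CU B:t3 (6c) ⇒ 9c, clock 26
[5] DMA t5→B (6c) ∥ CU A:t4 (6c) ⇒ 6c, clock 32
[6] DMA t6→A (8c) ∥ CU B:t5 (5c) ⇒ 8c, clock 40
[7] DMA t7→B (3c) ∥ CU A:t6 (6c) ⇒ 6c, clock 46
[8] DMA t8→A (9c) ∥ CU B:t7 (9c) ⇒ 9c, clock 55
[9] DMA idle ∥ CU A:t8 (3c) ⇒ 3c, clock 58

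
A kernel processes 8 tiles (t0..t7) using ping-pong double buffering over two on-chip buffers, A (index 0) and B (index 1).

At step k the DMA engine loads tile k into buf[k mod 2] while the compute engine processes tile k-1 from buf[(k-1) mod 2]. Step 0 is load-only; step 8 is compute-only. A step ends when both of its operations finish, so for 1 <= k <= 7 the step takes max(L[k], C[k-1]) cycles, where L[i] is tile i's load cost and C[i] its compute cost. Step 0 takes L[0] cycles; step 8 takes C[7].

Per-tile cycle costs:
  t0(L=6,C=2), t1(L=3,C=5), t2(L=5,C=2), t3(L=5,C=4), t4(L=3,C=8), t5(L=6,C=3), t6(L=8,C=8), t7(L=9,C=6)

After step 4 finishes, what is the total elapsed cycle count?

  0. 6=6c; end=6; A:t0 B:-
  1. max(3,2)=3c; end=9; A:t0 B:t1
  2. max(5,5)=5c; end=14; A:t2 B:t1
  3. max(5,2)=5c; end=19; A:t2 B:t3
  4. max(3,4)=4c; end=23; A:t4 B:t3
  5. max(6,8)=8c; end=31; A:t4 B:t5
  6. max(8,3)=8c; end=39; A:t6 B:t5
  7. max(9,8)=9c; end=48; A:t6 B:t7
  8. 6=6c; end=54; A:t6 B:t7

end_cycle[4] = 23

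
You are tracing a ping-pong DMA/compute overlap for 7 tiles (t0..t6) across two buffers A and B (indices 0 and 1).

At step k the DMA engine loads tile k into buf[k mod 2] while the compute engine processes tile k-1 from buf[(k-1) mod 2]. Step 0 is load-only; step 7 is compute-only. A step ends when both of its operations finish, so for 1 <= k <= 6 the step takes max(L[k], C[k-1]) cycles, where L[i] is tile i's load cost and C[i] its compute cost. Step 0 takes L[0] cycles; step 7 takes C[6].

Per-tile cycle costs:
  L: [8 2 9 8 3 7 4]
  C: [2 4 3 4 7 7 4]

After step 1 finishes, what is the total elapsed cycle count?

end_cycle[1] = 10

  0. 8=8c; end=8; A:t0 B:-
  1. max(2,2)=2c; end=10; A:t0 B:t1
  2. max(9,4)=9c; end=19; A:t2 B:t1
  3. max(8,3)=8c; end=27; A:t2 B:t3
  4. max(3,4)=4c; end=31; A:t4 B:t3
  5. max(7,7)=7c; end=38; A:t4 B:t5
  6. max(4,7)=7c; end=45; A:t6 B:t5
  7. 4=4c; end=49; A:t6 B:t5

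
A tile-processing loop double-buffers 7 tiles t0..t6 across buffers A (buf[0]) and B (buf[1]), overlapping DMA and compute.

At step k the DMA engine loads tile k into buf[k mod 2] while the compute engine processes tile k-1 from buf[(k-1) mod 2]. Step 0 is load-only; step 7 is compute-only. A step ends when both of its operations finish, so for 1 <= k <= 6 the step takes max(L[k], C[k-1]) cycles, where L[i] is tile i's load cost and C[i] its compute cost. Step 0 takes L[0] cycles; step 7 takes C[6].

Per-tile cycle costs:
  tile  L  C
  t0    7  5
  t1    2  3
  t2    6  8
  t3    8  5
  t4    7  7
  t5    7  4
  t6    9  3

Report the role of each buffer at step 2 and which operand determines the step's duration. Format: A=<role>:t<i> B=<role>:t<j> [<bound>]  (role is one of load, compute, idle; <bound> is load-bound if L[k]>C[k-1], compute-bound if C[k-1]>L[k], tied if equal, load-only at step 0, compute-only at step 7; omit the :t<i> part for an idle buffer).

step 2: A=load:t2 B=compute:t1 [load-bound]

step 0: L[0]=7 → dur=7, Σ=7 | A=load:t0 B=idle [load-only]
step 1: L[1]=2 C[0]=5 → dur=5, Σ=12 | A=compute:t0 B=load:t1 [compute-bound]
step 2: L[2]=6 C[1]=3 → dur=6, Σ=18 | A=load:t2 B=compute:t1 [load-bound]
step 3: L[3]=8 C[2]=8 → dur=8, Σ=26 | A=compute:t2 B=load:t3 [tied]
step 4: L[4]=7 C[3]=5 → dur=7, Σ=33 | A=load:t4 B=compute:t3 [load-bound]
step 5: L[5]=7 C[4]=7 → dur=7, Σ=40 | A=compute:t4 B=load:t5 [tied]
step 6: L[6]=9 C[5]=4 → dur=9, Σ=49 | A=load:t6 B=compute:t5 [load-bound]
step 7: C[6]=3 → dur=3, Σ=52 | A=compute:t6 B=idle [compute-only]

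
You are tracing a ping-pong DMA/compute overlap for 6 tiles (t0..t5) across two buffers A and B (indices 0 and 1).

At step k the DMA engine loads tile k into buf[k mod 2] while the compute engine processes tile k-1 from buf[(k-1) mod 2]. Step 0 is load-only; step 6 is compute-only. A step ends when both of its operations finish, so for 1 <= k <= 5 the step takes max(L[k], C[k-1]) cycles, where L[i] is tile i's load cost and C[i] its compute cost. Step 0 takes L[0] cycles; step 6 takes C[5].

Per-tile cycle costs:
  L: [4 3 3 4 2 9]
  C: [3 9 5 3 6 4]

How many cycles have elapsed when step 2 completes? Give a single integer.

[0] DMA t0→A (4c) ∥ CU idle ⇒ 4c, clock 4
[1] DMA t1→B (3c) ∥ CU A:t0 (3c) ⇒ 3c, clock 7
[2] DMA t2→A (3c) ∥ CU B:t1 (9c) ⇒ 9c, clock 16
[3] DMA t3→B (4c) ∥ CU A:t2 (5c) ⇒ 5c, clock 21
[4] DMA t4→A (2c) ∥ CU B:t3 (3c) ⇒ 3c, clock 24
[5] DMA t5→B (9c) ∥ CU A:t4 (6c) ⇒ 9c, clock 33
[6] DMA idle ∥ CU B:t5 (4c) ⇒ 4c, clock 37

end_cycle[2] = 16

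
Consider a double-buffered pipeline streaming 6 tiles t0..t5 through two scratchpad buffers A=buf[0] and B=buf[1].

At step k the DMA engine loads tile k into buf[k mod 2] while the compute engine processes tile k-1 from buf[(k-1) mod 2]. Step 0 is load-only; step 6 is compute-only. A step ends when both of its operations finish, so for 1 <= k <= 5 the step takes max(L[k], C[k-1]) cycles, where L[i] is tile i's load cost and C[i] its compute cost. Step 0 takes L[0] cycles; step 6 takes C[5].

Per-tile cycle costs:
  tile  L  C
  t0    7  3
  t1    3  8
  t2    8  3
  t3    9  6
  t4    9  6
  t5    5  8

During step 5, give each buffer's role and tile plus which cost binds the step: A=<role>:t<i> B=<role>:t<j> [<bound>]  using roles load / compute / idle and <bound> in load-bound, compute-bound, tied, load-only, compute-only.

step 5: A=compute:t4 B=load:t5 [compute-bound]

k=0 load=t0/7c comp=- wait=7 total=7
k=1 load=t1/3c comp=t0/3c wait=3 total=10
k=2 load=t2/8c comp=t1/8c wait=8 total=18
k=3 load=t3/9c comp=t2/3c wait=9 total=27
k=4 load=t4/9c comp=t3/6c wait=9 total=36
k=5 load=t5/5c comp=t4/6c wait=6 total=42
k=6 load=- comp=t5/8c wait=8 total=50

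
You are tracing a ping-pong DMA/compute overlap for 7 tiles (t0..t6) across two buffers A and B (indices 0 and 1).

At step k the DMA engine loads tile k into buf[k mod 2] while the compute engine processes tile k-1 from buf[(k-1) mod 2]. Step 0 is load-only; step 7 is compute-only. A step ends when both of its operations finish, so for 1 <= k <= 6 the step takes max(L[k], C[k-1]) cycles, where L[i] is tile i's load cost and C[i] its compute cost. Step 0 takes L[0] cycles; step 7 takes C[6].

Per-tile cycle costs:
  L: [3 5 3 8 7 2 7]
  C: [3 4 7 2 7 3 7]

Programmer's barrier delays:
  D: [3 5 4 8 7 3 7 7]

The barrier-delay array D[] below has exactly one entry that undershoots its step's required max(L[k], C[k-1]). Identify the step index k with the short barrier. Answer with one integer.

k=0 barrier L[0]=3→3c, D[0]=3 ok
k=1 barrier max(L[1]=5,C[0]=3)→5c, D[1]=5 ok
k=2 barrier max(L[2]=3,C[1]=4)→4c, D[2]=4 ok
k=3 barrier max(L[3]=8,C[2]=7)→8c, D[3]=8 ok
k=4 barrier max(L[4]=7,C[3]=2)→7c, D[4]=7 ok
k=5 barrier max(L[5]=2,C[4]=7)→7c, D[5]=3 SHORT
k=6 barrier max(L[6]=7,C[5]=3)→7c, D[6]=7 ok
k=7 barrier C[6]=7→7c, D[7]=7 ok

hazard at step 5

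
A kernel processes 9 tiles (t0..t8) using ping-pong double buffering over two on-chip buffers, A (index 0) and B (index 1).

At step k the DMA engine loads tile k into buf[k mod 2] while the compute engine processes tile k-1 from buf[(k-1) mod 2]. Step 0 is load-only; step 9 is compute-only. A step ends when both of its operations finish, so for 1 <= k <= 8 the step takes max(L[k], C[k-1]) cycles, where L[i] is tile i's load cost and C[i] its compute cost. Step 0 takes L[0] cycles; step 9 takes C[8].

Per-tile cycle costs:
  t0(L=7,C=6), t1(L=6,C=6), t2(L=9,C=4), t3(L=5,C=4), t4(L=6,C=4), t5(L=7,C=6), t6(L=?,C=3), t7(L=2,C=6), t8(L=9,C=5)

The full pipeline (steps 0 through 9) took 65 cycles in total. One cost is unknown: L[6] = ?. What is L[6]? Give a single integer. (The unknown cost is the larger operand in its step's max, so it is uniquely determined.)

L[6] = 8

step 0 | dur = L[0]=7 = 7
step 1 | dur = max(L[1]=6, C[0]=6) = 6
step 2 | dur = max(L[2]=9, C[1]=6) = 9
step 3 | dur = max(L[3]=5, C[2]=4) = 5
step 4 | dur = max(L[4]=6, C[3]=4) = 6
step 5 | dur = max(L[5]=7, C[4]=4) = 7
step 6 | dur = max(L[6]=?, C[5]=6) = L[6]  (unknown; binding)
step 7 | dur = max(L[7]=2, C[6]=3) = 3
step 8 | dur = max(L[8]=9, C[7]=6) = 9
step 9 | dur = C[8]=5 = 5
sum of known step durations = 57
dur[6] = total - known = 65 - 57 = 8
L[6] is the binding max in step 6, so L[6] = dur[6] = 8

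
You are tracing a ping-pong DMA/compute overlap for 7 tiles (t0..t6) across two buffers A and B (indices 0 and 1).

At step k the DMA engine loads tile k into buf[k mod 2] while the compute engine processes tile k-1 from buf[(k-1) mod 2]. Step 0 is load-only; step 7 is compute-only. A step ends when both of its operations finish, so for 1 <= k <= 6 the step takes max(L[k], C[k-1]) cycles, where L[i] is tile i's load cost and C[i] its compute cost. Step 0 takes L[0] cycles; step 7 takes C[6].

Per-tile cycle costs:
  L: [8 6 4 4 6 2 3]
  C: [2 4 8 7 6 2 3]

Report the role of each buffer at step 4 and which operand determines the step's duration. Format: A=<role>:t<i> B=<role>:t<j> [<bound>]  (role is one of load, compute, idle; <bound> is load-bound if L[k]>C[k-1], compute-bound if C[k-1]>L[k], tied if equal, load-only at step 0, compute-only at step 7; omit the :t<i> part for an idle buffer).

k=0 load=t0/8c comp=- wait=8 total=8
k=1 load=t1/6c comp=t0/2c wait=6 total=14
k=2 load=t2/4c comp=t1/4c wait=4 total=18
k=3 load=t3/4c comp=t2/8c wait=8 total=26
k=4 load=t4/6c comp=t3/7c wait=7 total=33
k=5 load=t5/2c comp=t4/6c wait=6 total=39
k=6 load=t6/3c comp=t5/2c wait=3 total=42
k=7 load=- comp=t6/3c wait=3 total=45

step 4: A=load:t4 B=compute:t3 [compute-bound]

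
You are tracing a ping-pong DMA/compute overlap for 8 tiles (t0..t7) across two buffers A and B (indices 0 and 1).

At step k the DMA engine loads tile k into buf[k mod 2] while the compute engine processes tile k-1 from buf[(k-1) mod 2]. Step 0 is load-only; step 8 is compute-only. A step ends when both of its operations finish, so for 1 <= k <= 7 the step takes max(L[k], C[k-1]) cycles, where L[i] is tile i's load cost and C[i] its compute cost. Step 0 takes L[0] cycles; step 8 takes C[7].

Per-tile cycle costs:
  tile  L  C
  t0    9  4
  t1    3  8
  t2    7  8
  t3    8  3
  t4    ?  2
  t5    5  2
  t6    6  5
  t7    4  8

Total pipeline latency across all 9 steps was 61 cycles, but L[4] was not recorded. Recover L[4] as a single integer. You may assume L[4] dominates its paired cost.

step 0 → dur = L[0]=9 = 9
step 1 → dur = max(L[1]=3, C[0]=4) = 4
step 2 → dur = max(L[2]=7, C[1]=8) = 8
step 3 → dur = max(L[3]=8, C[2]=8) = 8
step 4 → dur = max(L[4]=?, C[3]=3) = L[4]  (unknown; binding)
step 5 → dur = max(L[5]=5, C[4]=2) = 5
step 6 → dur = max(L[6]=6, C[5]=2) = 6
step 7 → dur = max(L[7]=4, C[6]=5) = 5
step 8 → dur = C[7]=8 = 8
sum of known step durations = 53
dur[4] = total - known = 61 - 53 = 8
L[4] is the binding max in step 4, so L[4] = dur[4] = 8

L[4] = 8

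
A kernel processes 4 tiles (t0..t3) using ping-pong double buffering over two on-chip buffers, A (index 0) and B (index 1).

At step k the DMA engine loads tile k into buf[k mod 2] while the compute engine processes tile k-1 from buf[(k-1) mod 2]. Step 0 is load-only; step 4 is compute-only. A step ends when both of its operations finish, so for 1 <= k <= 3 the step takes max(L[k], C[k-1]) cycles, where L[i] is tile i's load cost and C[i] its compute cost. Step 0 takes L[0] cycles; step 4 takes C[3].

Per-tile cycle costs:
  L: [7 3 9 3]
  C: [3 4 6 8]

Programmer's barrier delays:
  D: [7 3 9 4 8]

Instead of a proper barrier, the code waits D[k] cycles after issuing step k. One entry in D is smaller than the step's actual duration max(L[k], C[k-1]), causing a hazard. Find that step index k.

[0] required=L[0]=7=7 vs D=7 ok
[1] required=max(L[1]=3,C[0]=3)=3 vs D=3 ok
[2] required=max(L[2]=9,C[1]=4)=9 vs D=9 ok
[3] required=max(L[3]=3,C[2]=6)=6 vs D=4 SHORT
[4] required=C[3]=8=8 vs D=8 ok

hazard at step 3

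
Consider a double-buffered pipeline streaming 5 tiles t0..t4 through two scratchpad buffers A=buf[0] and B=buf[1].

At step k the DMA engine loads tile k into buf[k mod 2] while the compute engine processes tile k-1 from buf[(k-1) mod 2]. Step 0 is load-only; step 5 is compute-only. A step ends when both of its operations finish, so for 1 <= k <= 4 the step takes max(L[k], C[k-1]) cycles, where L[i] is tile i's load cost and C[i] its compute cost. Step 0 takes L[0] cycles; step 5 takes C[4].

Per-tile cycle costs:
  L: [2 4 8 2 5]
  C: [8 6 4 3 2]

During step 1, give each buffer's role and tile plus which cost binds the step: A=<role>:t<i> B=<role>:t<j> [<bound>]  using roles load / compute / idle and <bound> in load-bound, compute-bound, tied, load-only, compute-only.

step 1: A=compute:t0 B=load:t1 [compute-bound]

step 0: L[0]=2 → dur=2, Σ=2 | A=load:t0 B=idle [load-only]
step 1: L[1]=4 C[0]=8 → dur=8, Σ=10 | A=compute:t0 B=load:t1 [compute-bound]
step 2: L[2]=8 C[1]=6 → dur=8, Σ=18 | A=load:t2 B=compute:t1 [load-bound]
step 3: L[3]=2 C[2]=4 → dur=4, Σ=22 | A=compute:t2 B=load:t3 [compute-bound]
step 4: L[4]=5 C[3]=3 → dur=5, Σ=27 | A=load:t4 B=compute:t3 [load-bound]
step 5: C[4]=2 → dur=2, Σ=29 | A=compute:t4 B=idle [compute-only]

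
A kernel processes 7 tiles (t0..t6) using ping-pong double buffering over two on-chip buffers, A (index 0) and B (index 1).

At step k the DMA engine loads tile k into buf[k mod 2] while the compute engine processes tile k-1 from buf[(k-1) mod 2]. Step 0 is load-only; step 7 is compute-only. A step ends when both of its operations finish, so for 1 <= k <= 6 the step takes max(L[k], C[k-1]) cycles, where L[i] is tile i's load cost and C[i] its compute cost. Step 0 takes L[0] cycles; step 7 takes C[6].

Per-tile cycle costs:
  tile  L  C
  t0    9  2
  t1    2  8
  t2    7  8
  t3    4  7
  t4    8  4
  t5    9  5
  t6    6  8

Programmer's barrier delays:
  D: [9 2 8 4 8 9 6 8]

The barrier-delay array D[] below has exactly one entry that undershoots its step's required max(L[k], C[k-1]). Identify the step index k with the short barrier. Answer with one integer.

hazard at step 3

step 0: need L[0]=9 = 9; D[0]=9 ok
step 1: need max(L[1]=2,C[0]=2) = 2; D[1]=2 ok
step 2: need max(L[2]=7,C[1]=8) = 8; D[2]=8 ok
step 3: need max(L[3]=4,C[2]=8) = 8; D[3]=4 SHORT
step 4: need max(L[4]=8,C[3]=7) = 8; D[4]=8 ok
step 5: need max(L[5]=9,C[4]=4) = 9; D[5]=9 ok
step 6: need max(L[6]=6,C[5]=5) = 6; D[6]=6 ok
step 7: need C[6]=8 = 8; D[7]=8 ok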